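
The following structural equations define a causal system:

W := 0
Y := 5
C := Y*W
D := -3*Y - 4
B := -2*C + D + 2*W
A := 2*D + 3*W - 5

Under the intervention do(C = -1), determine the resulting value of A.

-43

The intervention breaks the incoming arrows to C: C := Y*W no longer applies, and C = -1.
No directed path runs from C to A, so A keeps its natural value.
D = -3*Y - 4  [with Y=5]  = -19
A = 2*D + 3*W - 5  [with D=-19, W=0]  = -43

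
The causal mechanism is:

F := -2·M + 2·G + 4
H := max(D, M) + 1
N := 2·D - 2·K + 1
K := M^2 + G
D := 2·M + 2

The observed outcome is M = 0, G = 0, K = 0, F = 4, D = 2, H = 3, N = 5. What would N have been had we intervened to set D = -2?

Under do(D=-2), the mechanism D := 2·M + 2 is discarded; D is fixed at -2.
K = M^2 + G  [with M=0, G=0]  = 0
N = 2·D - 2·K + 1  [with D=-2, K=0]  = -3

-3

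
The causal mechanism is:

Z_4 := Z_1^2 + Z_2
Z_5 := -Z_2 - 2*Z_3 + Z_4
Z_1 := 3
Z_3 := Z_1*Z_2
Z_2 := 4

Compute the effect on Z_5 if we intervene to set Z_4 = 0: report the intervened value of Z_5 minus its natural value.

Intervening sets Z_4 = 0 and removes its equation (Z_4 := Z_1^2 + Z_2).
Z_3 = Z_1*Z_2  [with Z_1=3, Z_2=4]  = 12
Z_5 = -Z_2 - 2*Z_3 + Z_4  [with Z_2=4, Z_3=12, Z_4=0]  = -28
Without intervention: Z_3 = Z_1*Z_2  [with Z_1=3, Z_2=4]  = 12; Z_4 = Z_1^2 + Z_2  [with Z_1=3, Z_2=4]  = 13; Z_5 = -Z_2 - 2*Z_3 + Z_4  [with Z_2=4, Z_3=12, Z_4=13]  = -15.
Change = -28 − (-15) = -13.

-13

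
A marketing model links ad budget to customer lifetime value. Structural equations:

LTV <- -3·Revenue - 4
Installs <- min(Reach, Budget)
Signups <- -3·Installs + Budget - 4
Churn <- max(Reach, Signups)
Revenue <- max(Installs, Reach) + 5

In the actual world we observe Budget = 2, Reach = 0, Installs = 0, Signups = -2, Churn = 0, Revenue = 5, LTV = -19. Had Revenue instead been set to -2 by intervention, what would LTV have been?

Intervening sets Revenue = -2 and removes its equation (Revenue <- max(Installs, Reach) + 5).
LTV = -3·Revenue - 4  [with Revenue=-2]  = 2

2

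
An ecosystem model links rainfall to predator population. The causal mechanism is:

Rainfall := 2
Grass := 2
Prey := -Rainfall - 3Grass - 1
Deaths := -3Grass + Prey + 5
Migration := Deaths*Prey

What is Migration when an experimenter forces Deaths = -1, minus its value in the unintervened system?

Intervening sets Deaths = -1 and removes its equation (Deaths := -3Grass + Prey + 5).
Prey = -Rainfall - 3Grass - 1  [with Rainfall=2, Grass=2]  = -9
Migration = Deaths*Prey  [with Deaths=-1, Prey=-9]  = 9
Without intervention: Prey = -Rainfall - 3Grass - 1  [with Rainfall=2, Grass=2]  = -9; Deaths = -3Grass + Prey + 5  [with Grass=2, Prey=-9]  = -10; Migration = Deaths*Prey  [with Deaths=-10, Prey=-9]  = 90.
Change = 9 − 90 = -81.

-81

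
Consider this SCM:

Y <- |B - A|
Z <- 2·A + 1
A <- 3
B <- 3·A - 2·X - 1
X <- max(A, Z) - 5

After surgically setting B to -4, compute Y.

7

Intervening sets B = -4 and removes its equation (B <- 3·A - 2·X - 1).
Y = |B - A|  [with B=-4, A=3]  = 7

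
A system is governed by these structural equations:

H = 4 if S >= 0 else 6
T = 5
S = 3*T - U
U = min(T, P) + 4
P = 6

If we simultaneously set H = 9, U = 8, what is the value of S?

7

Under do(H = 9, U = 8), each intervened variable's structural equation is replaced by its fixed value.
S = 3*T - U  [with T=5, U=8]  = 7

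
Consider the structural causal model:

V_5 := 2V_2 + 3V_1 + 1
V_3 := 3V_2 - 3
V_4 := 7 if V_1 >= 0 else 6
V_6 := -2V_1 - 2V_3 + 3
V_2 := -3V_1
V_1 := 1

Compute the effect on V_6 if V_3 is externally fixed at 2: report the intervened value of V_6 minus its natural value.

The intervention breaks the incoming arrows to V_3: V_3 := 3V_2 - 3 no longer applies, and V_3 = 2.
V_6 = -2V_1 - 2V_3 + 3  [with V_1=1, V_3=2]  = -3
Without intervention: V_2 = -3V_1  [with V_1=1]  = -3; V_3 = 3V_2 - 3  [with V_2=-3]  = -12; V_6 = -2V_1 - 2V_3 + 3  [with V_1=1, V_3=-12]  = 25.
Change = -3 − 25 = -28.

-28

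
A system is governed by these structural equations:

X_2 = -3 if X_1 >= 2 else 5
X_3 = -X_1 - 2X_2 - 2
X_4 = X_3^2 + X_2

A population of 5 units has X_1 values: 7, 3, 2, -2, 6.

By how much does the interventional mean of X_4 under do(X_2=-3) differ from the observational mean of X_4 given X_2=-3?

do(X_2=-3) breaks X_2's dependence on X_1. With X_2=-3 fixed, X_4 across the units is 6, -2, 1, 33, 1, mean 7.8.
Observing X_2=-3 restricts to units where X_2's equation naturally yields -3: X_1 ∈ {7, 3, 2, 6}. In that subpopulation X_4 = 6, -2, 1, 1, mean 1.5.
Difference = 7.8 − 1.5 = 6.3.

6.3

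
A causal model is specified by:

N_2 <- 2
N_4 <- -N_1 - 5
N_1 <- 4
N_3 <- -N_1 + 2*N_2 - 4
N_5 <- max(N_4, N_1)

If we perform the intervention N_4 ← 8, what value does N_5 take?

8

Intervening sets N_4 = 8 and removes its equation (N_4 <- -N_1 - 5).
N_5 = max(N_4, N_1)  [with N_4=8, N_1=4]  = 8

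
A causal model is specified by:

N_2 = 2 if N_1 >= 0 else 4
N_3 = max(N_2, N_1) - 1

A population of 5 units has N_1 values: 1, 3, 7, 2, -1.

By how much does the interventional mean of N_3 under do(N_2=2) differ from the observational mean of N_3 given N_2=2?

Every unit gets N_2=2 under the intervention. N_3 values become 1, 2, 6, 1, 1; E[N_3|do(N_2=2)] = 2.2.
E[N_3|N_2=2] averages over only the 4 units with N_2=2 (N_1 = 1, 3, 7, 2): N_3 = 1, 2, 6, 1, mean 2.5.
Difference = 2.2 − 2.5 = -0.3.

-0.3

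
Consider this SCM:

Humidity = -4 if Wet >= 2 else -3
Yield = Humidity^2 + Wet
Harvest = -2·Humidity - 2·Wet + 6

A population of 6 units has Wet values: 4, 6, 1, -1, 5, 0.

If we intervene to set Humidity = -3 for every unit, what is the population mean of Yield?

11.5

The intervention sets Humidity=-3 in all 6 units regardless of Wet. Recomputing Yield per unit gives 13, 15, 10, 8, 14, 9; average 11.5.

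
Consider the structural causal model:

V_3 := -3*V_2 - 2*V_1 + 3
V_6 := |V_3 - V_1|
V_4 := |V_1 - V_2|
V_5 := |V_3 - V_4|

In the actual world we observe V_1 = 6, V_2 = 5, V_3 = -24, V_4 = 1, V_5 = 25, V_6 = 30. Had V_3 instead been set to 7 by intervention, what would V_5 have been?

do(V_3=7) replaces the equation V_3 := -3*V_2 - 2*V_1 + 3 with the constant V_3 = 7.
V_4 = |V_1 - V_2|  [with V_1=6, V_2=5]  = 1
V_5 = |V_3 - V_4|  [with V_3=7, V_4=1]  = 6

6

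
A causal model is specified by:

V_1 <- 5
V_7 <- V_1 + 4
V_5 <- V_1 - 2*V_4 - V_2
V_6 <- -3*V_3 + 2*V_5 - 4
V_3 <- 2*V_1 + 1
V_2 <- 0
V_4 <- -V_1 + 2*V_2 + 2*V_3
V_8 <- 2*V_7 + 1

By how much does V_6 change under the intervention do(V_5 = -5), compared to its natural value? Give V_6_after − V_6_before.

48

The intervention breaks the incoming arrows to V_5: V_5 <- V_1 - 2*V_4 - V_2 no longer applies, and V_5 = -5.
V_3 = 2*V_1 + 1  [with V_1=5]  = 11
V_6 = -3*V_3 + 2*V_5 - 4  [with V_3=11, V_5=-5]  = -47
Without intervention: V_3 = 2*V_1 + 1  [with V_1=5]  = 11; V_4 = -V_1 + 2*V_2 + 2*V_3  [with V_1=5, V_2=0, V_3=11]  = 17; V_5 = V_1 - 2*V_4 - V_2  [with V_1=5, V_4=17, V_2=0]  = -29; V_6 = -3*V_3 + 2*V_5 - 4  [with V_3=11, V_5=-29]  = -95.
Change = -47 − (-95) = 48.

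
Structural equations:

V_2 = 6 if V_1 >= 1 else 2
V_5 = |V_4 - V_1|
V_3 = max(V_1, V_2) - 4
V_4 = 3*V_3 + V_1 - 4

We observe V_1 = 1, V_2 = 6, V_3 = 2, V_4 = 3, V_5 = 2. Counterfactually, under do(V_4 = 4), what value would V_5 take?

3

Intervening sets V_4 = 4 and removes its equation (V_4 = 3*V_3 + V_1 - 4).
V_5 = |V_4 - V_1|  [with V_4=4, V_1=1]  = 3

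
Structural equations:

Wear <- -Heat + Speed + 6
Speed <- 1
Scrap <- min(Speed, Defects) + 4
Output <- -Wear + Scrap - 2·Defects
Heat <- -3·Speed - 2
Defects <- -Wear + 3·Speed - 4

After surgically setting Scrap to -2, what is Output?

The intervention breaks the incoming arrows to Scrap: Scrap <- min(Speed, Defects) + 4 no longer applies, and Scrap = -2.
Heat = -3·Speed - 2  [with Speed=1]  = -5
Wear = -Heat + Speed + 6  [with Heat=-5, Speed=1]  = 12
Defects = -Wear + 3·Speed - 4  [with Wear=12, Speed=1]  = -13
Output = -Wear + Scrap - 2·Defects  [with Wear=12, Scrap=-2, Defects=-13]  = 12

12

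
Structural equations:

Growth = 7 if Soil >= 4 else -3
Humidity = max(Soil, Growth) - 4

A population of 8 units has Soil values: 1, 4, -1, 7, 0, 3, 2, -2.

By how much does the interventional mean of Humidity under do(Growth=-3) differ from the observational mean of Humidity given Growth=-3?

1.25

Under do(Growth=-3), Growth's equation is replaced by Growth=-3 for every unit. Per-unit Humidity: -3, 0, -5, 3, -4, -1, -2, -6. Mean = -2.25.
Conditioning on Growth=-3 selects the 6 unit(s) with Soil ∈ {1, -1, 0, 3, 2, -2}. Their Humidity values: -3, -5, -4, -1, -2, -6. Mean = -3.5.
Difference = -2.25 − (-3.5) = 1.25.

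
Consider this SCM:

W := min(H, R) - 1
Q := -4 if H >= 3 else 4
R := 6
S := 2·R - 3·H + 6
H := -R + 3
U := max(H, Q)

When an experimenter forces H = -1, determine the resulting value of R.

6

Under do(H=-1), the mechanism H := -R + 3 is discarded; H is fixed at -1.
R is not downstream of the intervention, so its value is determined by the original equations.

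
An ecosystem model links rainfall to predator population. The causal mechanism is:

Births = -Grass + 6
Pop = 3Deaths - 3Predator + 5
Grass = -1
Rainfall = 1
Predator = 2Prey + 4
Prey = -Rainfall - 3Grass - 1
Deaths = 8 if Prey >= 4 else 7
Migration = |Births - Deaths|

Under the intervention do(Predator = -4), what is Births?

Intervening sets Predator = -4 and removes its equation (Predator = 2Prey + 4).
No directed path runs from Predator to Births, so Births keeps its natural value.
Births = -Grass + 6  [with Grass=-1]  = 7

7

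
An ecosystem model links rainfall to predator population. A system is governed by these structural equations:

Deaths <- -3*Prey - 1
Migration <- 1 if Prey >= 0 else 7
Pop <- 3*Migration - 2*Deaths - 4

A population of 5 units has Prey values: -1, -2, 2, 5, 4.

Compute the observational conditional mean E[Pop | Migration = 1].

23

Conditioning on Migration=1 selects the 3 unit(s) with Prey ∈ {2, 5, 4}. Their Pop values: 13, 31, 25. Mean = 23.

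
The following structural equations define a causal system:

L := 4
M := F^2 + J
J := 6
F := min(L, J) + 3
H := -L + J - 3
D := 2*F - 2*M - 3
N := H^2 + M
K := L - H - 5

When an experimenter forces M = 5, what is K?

0

The intervention breaks the incoming arrows to M: M := F^2 + J no longer applies, and M = 5.
Since K is not a descendant of the intervened variable, it is unaffected.
H = -L + J - 3  [with L=4, J=6]  = -1
K = L - H - 5  [with L=4, H=-1]  = 0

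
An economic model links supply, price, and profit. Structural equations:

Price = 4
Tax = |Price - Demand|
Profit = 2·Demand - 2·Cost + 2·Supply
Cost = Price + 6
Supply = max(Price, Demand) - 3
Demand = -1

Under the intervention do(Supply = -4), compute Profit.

The intervention breaks the incoming arrows to Supply: Supply = max(Price, Demand) - 3 no longer applies, and Supply = -4.
Cost = Price + 6  [with Price=4]  = 10
Profit = 2·Demand - 2·Cost + 2·Supply  [with Demand=-1, Cost=10, Supply=-4]  = -30

-30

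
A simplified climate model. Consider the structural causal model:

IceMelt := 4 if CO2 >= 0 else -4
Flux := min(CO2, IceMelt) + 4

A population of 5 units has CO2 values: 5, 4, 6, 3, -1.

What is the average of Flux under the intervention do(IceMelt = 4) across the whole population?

The intervention sets IceMelt=4 in all 5 units regardless of CO2. Recomputing Flux per unit gives 8, 8, 8, 7, 3; average 6.8.

6.8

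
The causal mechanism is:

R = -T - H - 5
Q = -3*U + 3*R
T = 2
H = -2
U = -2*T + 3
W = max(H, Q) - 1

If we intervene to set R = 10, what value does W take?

32

Under do(R=10), the mechanism R = -T - H - 5 is discarded; R is fixed at 10.
U = -2*T + 3  [with T=2]  = -1
Q = -3*U + 3*R  [with U=-1, R=10]  = 33
W = max(H, Q) - 1  [with H=-2, Q=33]  = 32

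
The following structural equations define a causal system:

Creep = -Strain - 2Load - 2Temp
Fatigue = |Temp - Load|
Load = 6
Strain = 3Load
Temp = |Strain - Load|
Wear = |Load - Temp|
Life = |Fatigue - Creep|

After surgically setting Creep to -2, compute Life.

8

The intervention breaks the incoming arrows to Creep: Creep = -Strain - 2Load - 2Temp no longer applies, and Creep = -2.
Strain = 3Load  [with Load=6]  = 18
Temp = |Strain - Load|  [with Strain=18, Load=6]  = 12
Fatigue = |Temp - Load|  [with Temp=12, Load=6]  = 6
Life = |Fatigue - Creep|  [with Fatigue=6, Creep=-2]  = 8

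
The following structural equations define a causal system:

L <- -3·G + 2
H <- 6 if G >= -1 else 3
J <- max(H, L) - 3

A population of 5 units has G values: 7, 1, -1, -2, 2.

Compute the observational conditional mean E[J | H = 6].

E[J|H=6] averages over only the 4 units with H=6 (G = 7, 1, -1, 2): J = 3, 3, 3, 3, mean 3.

3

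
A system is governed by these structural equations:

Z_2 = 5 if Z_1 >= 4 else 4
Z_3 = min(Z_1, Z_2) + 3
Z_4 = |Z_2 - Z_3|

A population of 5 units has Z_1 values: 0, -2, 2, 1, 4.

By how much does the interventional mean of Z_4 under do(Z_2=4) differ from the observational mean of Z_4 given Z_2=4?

0.35

Every unit gets Z_2=4 under the intervention. Z_4 values become 1, 3, 1, 0, 3; E[Z_4|do(Z_2=4)] = 1.6.
Conditioning on Z_2=4 selects the 4 unit(s) with Z_1 ∈ {0, -2, 2, 1}. Their Z_4 values: 1, 3, 1, 0. Mean = 1.25.
Difference = 1.6 − 1.25 = 0.35.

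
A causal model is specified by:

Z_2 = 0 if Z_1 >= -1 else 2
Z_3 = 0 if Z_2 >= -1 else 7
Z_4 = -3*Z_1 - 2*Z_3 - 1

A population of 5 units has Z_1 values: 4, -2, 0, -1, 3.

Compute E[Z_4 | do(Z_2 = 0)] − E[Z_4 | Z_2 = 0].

do(Z_2=0) breaks Z_2's dependence on Z_1. With Z_2=0 fixed, Z_4 across the units is -13, 5, -1, 2, -10, mean -3.4.
E[Z_4|Z_2=0] averages over only the 4 units with Z_2=0 (Z_1 = 4, 0, -1, 3): Z_4 = -13, -1, 2, -10, mean -5.5.
Difference = -3.4 − (-5.5) = 2.1.

2.1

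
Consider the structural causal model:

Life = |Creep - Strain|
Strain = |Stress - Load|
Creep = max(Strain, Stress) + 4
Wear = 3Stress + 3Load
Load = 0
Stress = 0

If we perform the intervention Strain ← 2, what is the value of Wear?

0

do(Strain=2) replaces the equation Strain = |Stress - Load| with the constant Strain = 2.
Wear is not downstream of the intervention, so its value is determined by the original equations.
Wear = 3Stress + 3Load  [with Stress=0, Load=0]  = 0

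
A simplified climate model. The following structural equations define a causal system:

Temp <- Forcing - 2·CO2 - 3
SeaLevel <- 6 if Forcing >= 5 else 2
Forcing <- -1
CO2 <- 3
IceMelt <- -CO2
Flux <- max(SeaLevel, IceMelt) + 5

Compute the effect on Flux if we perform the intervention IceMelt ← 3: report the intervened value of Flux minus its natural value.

1

Under do(IceMelt=3), the mechanism IceMelt <- -CO2 is discarded; IceMelt is fixed at 3.
SeaLevel = 6 if Forcing >= 5 else 2  [with Forcing=-1]  = 2
Flux = max(SeaLevel, IceMelt) + 5  [with SeaLevel=2, IceMelt=3]  = 8
Without intervention: IceMelt = -CO2  [with CO2=3]  = -3; SeaLevel = 6 if Forcing >= 5 else 2  [with Forcing=-1]  = 2; Flux = max(SeaLevel, IceMelt) + 5  [with SeaLevel=2, IceMelt=-3]  = 7.
Change = 8 − 7 = 1.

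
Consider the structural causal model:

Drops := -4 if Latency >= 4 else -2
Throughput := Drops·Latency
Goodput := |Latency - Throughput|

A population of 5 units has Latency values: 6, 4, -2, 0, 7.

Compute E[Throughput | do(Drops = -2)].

-6

Every unit gets Drops=-2 under the intervention. Throughput values become -12, -8, 4, 0, -14; E[Throughput|do(Drops=-2)] = -6.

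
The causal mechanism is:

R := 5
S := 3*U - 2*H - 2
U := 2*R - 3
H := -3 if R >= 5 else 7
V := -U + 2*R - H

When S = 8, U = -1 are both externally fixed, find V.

Setting S = 8, U = -1 by intervention discards those variables' equations.
H = -3 if R >= 5 else 7  [with R=5]  = -3
V = -U + 2*R - H  [with U=-1, R=5, H=-3]  = 14

14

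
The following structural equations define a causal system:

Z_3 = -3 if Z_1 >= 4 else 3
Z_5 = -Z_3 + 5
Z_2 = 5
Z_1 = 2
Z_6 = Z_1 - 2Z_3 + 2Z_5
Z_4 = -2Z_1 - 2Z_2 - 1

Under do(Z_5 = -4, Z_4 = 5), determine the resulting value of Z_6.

-12

Setting Z_5 = -4, Z_4 = 5 by intervention discards those variables' equations.
Z_3 = -3 if Z_1 >= 4 else 3  [with Z_1=2]  = 3
Z_6 = Z_1 - 2Z_3 + 2Z_5  [with Z_1=2, Z_3=3, Z_5=-4]  = -12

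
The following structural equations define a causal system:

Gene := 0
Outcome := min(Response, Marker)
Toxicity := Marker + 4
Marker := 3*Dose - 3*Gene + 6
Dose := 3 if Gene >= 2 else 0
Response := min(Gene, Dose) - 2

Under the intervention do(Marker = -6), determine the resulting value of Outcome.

-6

The intervention breaks the incoming arrows to Marker: Marker := 3*Dose - 3*Gene + 6 no longer applies, and Marker = -6.
Dose = 3 if Gene >= 2 else 0  [with Gene=0]  = 0
Response = min(Gene, Dose) - 2  [with Gene=0, Dose=0]  = -2
Outcome = min(Response, Marker)  [with Response=-2, Marker=-6]  = -6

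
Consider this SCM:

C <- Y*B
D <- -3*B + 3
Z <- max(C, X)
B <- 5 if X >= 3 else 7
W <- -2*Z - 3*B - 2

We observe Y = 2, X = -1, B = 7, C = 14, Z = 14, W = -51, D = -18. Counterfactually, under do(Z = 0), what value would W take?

The intervention breaks the incoming arrows to Z: Z <- max(C, X) no longer applies, and Z = 0.
B = 5 if X >= 3 else 7  [with X=-1]  = 7
W = -2*Z - 3*B - 2  [with Z=0, B=7]  = -23

-23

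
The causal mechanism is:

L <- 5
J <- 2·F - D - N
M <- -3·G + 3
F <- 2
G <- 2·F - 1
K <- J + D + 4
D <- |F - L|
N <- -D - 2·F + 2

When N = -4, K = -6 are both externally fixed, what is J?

5

Setting N = -4, K = -6 by intervention discards those variables' equations.
D = |F - L|  [with F=2, L=5]  = 3
J = 2·F - D - N  [with F=2, D=3, N=-4]  = 5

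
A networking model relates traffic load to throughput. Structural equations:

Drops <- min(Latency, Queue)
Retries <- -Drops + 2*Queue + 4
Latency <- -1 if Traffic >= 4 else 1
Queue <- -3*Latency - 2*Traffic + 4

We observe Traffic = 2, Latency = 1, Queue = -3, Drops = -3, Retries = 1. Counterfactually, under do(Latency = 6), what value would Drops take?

-18

Under do(Latency=6), the mechanism Latency <- -1 if Traffic >= 4 else 1 is discarded; Latency is fixed at 6.
Queue = -3*Latency - 2*Traffic + 4  [with Latency=6, Traffic=2]  = -18
Drops = min(Latency, Queue)  [with Latency=6, Queue=-18]  = -18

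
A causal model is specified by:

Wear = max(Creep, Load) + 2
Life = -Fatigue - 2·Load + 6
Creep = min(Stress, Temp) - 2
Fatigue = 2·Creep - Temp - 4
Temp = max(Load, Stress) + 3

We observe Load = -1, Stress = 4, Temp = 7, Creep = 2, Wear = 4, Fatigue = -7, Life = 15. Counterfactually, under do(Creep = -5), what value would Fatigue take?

Under do(Creep=-5), the mechanism Creep = min(Stress, Temp) - 2 is discarded; Creep is fixed at -5.
Temp = max(Load, Stress) + 3  [with Load=-1, Stress=4]  = 7
Fatigue = 2·Creep - Temp - 4  [with Creep=-5, Temp=7]  = -21

-21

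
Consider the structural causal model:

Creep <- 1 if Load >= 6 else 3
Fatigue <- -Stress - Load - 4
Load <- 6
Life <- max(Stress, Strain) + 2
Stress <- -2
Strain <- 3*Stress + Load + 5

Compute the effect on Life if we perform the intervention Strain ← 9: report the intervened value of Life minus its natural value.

The intervention breaks the incoming arrows to Strain: Strain <- 3*Stress + Load + 5 no longer applies, and Strain = 9.
Life = max(Stress, Strain) + 2  [with Stress=-2, Strain=9]  = 11
Without intervention: Strain = 3*Stress + Load + 5  [with Stress=-2, Load=6]  = 5; Life = max(Stress, Strain) + 2  [with Stress=-2, Strain=5]  = 7.
Change = 11 − 7 = 4.

4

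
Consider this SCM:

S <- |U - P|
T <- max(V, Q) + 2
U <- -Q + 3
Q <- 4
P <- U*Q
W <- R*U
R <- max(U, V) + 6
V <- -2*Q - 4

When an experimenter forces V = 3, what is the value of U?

-1

The intervention breaks the incoming arrows to V: V <- -2*Q - 4 no longer applies, and V = 3.
Since U is not a descendant of the intervened variable, it is unaffected.
U = -Q + 3  [with Q=4]  = -1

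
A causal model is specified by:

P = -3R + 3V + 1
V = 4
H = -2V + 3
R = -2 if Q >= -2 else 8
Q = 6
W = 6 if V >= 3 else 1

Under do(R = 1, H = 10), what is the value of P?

10

The joint intervention fixes R = 1, H = 10, removing each variable's own equation.
P = -3R + 3V + 1  [with R=1, V=4]  = 10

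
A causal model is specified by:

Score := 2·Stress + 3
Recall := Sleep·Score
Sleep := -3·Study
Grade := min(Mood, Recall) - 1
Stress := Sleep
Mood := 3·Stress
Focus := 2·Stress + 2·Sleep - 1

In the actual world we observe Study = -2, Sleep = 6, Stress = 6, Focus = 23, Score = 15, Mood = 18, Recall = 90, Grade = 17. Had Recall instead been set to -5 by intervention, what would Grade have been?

-6

do(Recall=-5) replaces the equation Recall := Sleep·Score with the constant Recall = -5.
Sleep = -3·Study  [with Study=-2]  = 6
Stress = Sleep  [with Sleep=6]  = 6
Mood = 3·Stress  [with Stress=6]  = 18
Grade = min(Mood, Recall) - 1  [with Mood=18, Recall=-5]  = -6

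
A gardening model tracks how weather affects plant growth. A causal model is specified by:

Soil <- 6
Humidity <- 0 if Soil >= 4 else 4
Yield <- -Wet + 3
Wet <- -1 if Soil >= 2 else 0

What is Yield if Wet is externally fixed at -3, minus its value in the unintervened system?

2

Under do(Wet=-3), the mechanism Wet <- -1 if Soil >= 2 else 0 is discarded; Wet is fixed at -3.
Yield = -Wet + 3  [with Wet=-3]  = 6
Without intervention: Wet = -1 if Soil >= 2 else 0  [with Soil=6]  = -1; Yield = -Wet + 3  [with Wet=-1]  = 4.
Change = 6 − 4 = 2.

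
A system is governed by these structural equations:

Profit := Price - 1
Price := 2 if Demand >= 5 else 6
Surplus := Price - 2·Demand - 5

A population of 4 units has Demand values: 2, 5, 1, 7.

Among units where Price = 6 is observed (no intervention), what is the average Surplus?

Conditioning on Price=6 selects the 2 unit(s) with Demand ∈ {2, 1}. Their Surplus values: -3, -1. Mean = -2.

-2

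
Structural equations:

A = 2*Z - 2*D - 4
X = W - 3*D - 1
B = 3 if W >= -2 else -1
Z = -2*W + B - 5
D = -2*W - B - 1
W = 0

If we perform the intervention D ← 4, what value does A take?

-16

Under do(D=4), the mechanism D = -2*W - B - 1 is discarded; D is fixed at 4.
B = 3 if W >= -2 else -1  [with W=0]  = 3
Z = -2*W + B - 5  [with W=0, B=3]  = -2
A = 2*Z - 2*D - 4  [with Z=-2, D=4]  = -16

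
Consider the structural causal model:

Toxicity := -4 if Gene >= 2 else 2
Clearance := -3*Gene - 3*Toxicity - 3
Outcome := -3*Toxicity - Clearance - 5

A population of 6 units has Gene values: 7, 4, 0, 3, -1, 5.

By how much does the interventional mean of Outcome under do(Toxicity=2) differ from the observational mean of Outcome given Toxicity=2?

10.5

Under do(Toxicity=2), Toxicity's equation is replaced by Toxicity=2 for every unit. Per-unit Outcome: 19, 10, -2, 7, -5, 13. Mean = 7.
E[Outcome|Toxicity=2] averages over only the 2 units with Toxicity=2 (Gene = 0, -1): Outcome = -2, -5, mean -3.5.
Difference = 7 − (-3.5) = 10.5.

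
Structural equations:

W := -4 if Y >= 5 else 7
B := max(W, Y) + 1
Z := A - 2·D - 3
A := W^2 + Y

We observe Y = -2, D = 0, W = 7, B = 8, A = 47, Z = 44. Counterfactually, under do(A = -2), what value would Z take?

-5

The intervention breaks the incoming arrows to A: A := W^2 + Y no longer applies, and A = -2.
Z = A - 2·D - 3  [with A=-2, D=0]  = -5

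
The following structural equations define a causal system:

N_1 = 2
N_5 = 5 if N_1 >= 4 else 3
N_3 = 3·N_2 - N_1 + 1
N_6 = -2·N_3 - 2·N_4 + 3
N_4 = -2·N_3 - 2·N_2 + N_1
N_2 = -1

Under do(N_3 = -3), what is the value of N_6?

The intervention breaks the incoming arrows to N_3: N_3 = 3·N_2 - N_1 + 1 no longer applies, and N_3 = -3.
N_4 = -2·N_3 - 2·N_2 + N_1  [with N_3=-3, N_2=-1, N_1=2]  = 10
N_6 = -2·N_3 - 2·N_4 + 3  [with N_3=-3, N_4=10]  = -11

-11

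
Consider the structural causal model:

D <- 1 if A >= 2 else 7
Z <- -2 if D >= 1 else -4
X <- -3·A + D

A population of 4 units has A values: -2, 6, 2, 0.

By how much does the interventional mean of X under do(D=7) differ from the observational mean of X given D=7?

-7.5

The intervention sets D=7 in all 4 units regardless of A. Recomputing X per unit gives 13, -11, 1, 7; average 2.5.
Observing D=7 restricts to units where D's equation naturally yields 7: A ∈ {-2, 0}. In that subpopulation X = 13, 7, mean 10.
Difference = 2.5 − 10 = -7.5.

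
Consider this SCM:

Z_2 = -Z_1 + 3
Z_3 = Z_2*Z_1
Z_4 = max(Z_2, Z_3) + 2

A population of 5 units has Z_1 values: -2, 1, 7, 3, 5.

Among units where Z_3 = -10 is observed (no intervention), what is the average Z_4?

3.5

Observing Z_3=-10 restricts to units where Z_3's equation naturally yields -10: Z_1 ∈ {-2, 5}. In that subpopulation Z_4 = 7, 0, mean 3.5.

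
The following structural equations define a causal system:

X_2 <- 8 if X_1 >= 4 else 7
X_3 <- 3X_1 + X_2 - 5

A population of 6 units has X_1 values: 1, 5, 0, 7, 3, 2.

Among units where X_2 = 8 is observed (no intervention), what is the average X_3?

21

Observing X_2=8 restricts to units where X_2's equation naturally yields 8: X_1 ∈ {5, 7}. In that subpopulation X_3 = 18, 24, mean 21.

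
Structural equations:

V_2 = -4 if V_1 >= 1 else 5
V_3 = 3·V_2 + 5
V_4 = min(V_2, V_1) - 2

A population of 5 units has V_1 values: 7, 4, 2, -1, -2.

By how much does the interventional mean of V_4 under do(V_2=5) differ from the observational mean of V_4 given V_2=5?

do(V_2=5) breaks V_2's dependence on V_1. With V_2=5 fixed, V_4 across the units is 3, 2, 0, -3, -4, mean -0.4.
E[V_4|V_2=5] averages over only the 2 units with V_2=5 (V_1 = -1, -2): V_4 = -3, -4, mean -3.5.
Difference = -0.4 − (-3.5) = 3.1.

3.1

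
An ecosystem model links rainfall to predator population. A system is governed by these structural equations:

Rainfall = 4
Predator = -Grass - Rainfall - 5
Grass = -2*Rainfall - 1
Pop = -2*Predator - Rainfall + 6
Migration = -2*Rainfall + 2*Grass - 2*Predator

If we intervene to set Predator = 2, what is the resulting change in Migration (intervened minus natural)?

The intervention breaks the incoming arrows to Predator: Predator = -Grass - Rainfall - 5 no longer applies, and Predator = 2.
Grass = -2*Rainfall - 1  [with Rainfall=4]  = -9
Migration = -2*Rainfall + 2*Grass - 2*Predator  [with Rainfall=4, Grass=-9, Predator=2]  = -30
Without intervention: Grass = -2*Rainfall - 1  [with Rainfall=4]  = -9; Predator = -Grass - Rainfall - 5  [with Grass=-9, Rainfall=4]  = 0; Migration = -2*Rainfall + 2*Grass - 2*Predator  [with Rainfall=4, Grass=-9, Predator=0]  = -26.
Change = -30 − (-26) = -4.

-4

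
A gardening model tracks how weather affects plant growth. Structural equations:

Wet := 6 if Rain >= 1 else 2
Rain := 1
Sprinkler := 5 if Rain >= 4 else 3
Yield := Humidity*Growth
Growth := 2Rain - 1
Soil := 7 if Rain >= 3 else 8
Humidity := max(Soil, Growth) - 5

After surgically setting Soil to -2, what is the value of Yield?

-4

The intervention breaks the incoming arrows to Soil: Soil := 7 if Rain >= 3 else 8 no longer applies, and Soil = -2.
Growth = 2Rain - 1  [with Rain=1]  = 1
Humidity = max(Soil, Growth) - 5  [with Soil=-2, Growth=1]  = -4
Yield = Humidity*Growth  [with Humidity=-4, Growth=1]  = -4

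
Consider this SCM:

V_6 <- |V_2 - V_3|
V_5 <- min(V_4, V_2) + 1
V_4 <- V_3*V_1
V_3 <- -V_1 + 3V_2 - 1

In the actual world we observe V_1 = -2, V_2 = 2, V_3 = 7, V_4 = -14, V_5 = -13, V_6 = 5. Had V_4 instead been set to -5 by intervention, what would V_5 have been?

-4

Intervening sets V_4 = -5 and removes its equation (V_4 <- V_3*V_1).
V_5 = min(V_4, V_2) + 1  [with V_4=-5, V_2=2]  = -4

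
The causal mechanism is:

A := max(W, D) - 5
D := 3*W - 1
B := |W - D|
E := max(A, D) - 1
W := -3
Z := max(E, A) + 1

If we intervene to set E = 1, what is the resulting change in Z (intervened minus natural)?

The intervention breaks the incoming arrows to E: E := max(A, D) - 1 no longer applies, and E = 1.
D = 3*W - 1  [with W=-3]  = -10
A = max(W, D) - 5  [with W=-3, D=-10]  = -8
Z = max(E, A) + 1  [with E=1, A=-8]  = 2
Without intervention: D = 3*W - 1  [with W=-3]  = -10; A = max(W, D) - 5  [with W=-3, D=-10]  = -8; E = max(A, D) - 1  [with A=-8, D=-10]  = -9; Z = max(E, A) + 1  [with E=-9, A=-8]  = -7.
Change = 2 − (-7) = 9.

9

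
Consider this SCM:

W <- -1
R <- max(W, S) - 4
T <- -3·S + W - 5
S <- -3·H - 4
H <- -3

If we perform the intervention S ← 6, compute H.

Under do(S=6), the mechanism S <- -3·H - 4 is discarded; S is fixed at 6.
Since H is not a descendant of the intervened variable, it is unaffected.

-3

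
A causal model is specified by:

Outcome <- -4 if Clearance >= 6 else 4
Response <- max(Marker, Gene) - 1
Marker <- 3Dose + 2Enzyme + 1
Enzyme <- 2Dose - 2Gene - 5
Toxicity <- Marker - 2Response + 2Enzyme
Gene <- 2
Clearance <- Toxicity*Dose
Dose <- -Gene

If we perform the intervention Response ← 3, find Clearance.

126

Under do(Response=3), the mechanism Response <- max(Marker, Gene) - 1 is discarded; Response is fixed at 3.
Dose = -Gene  [with Gene=2]  = -2
Enzyme = 2Dose - 2Gene - 5  [with Dose=-2, Gene=2]  = -13
Marker = 3Dose + 2Enzyme + 1  [with Dose=-2, Enzyme=-13]  = -31
Toxicity = Marker - 2Response + 2Enzyme  [with Marker=-31, Response=3, Enzyme=-13]  = -63
Clearance = Toxicity*Dose  [with Toxicity=-63, Dose=-2]  = 126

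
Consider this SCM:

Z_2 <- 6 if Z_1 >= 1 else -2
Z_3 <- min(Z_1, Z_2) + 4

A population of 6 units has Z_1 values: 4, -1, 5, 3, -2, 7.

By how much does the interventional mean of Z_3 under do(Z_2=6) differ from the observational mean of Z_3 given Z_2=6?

do(Z_2=6) breaks Z_2's dependence on Z_1. With Z_2=6 fixed, Z_3 across the units is 8, 3, 9, 7, 2, 10, mean 6.5.
Observing Z_2=6 restricts to units where Z_2's equation naturally yields 6: Z_1 ∈ {4, 5, 3, 7}. In that subpopulation Z_3 = 8, 9, 7, 10, mean 8.5.
Difference = 6.5 − 8.5 = -2.

-2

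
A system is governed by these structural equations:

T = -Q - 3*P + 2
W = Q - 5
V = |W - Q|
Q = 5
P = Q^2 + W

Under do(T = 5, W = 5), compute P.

30

Setting T = 5, W = 5 by intervention discards those variables' equations.
P = Q^2 + W  [with Q=5, W=5]  = 30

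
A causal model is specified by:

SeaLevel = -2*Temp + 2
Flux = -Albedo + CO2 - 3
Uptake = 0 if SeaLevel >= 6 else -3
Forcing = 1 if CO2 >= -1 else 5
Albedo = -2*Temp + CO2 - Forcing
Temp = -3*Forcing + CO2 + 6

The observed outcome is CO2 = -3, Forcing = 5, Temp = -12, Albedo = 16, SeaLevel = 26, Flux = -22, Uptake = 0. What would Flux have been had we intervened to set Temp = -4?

The intervention breaks the incoming arrows to Temp: Temp = -3*Forcing + CO2 + 6 no longer applies, and Temp = -4.
Forcing = 1 if CO2 >= -1 else 5  [with CO2=-3]  = 5
Albedo = -2*Temp + CO2 - Forcing  [with Temp=-4, CO2=-3, Forcing=5]  = 0
Flux = -Albedo + CO2 - 3  [with Albedo=0, CO2=-3]  = -6

-6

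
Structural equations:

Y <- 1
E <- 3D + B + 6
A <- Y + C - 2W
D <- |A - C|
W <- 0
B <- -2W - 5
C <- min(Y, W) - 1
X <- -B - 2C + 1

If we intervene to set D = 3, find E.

10

do(D=3) replaces the equation D <- |A - C| with the constant D = 3.
B = -2W - 5  [with W=0]  = -5
E = 3D + B + 6  [with D=3, B=-5]  = 10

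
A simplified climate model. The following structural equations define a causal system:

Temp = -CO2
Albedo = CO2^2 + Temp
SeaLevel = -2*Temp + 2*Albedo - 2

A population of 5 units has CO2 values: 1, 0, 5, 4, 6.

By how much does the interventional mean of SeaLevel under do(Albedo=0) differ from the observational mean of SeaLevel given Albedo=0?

5.4

The intervention sets Albedo=0 in all 5 units regardless of CO2. Recomputing SeaLevel per unit gives 0, -2, 8, 6, 10; average 4.4.
Observing Albedo=0 restricts to units where Albedo's equation naturally yields 0: CO2 ∈ {1, 0}. In that subpopulation SeaLevel = 0, -2, mean -1.
Difference = 4.4 − (-1) = 5.4.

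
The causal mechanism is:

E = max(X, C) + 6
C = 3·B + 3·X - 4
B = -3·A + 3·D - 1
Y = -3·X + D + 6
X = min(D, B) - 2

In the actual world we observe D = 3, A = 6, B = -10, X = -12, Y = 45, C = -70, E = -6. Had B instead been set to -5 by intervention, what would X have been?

The intervention breaks the incoming arrows to B: B = -3·A + 3·D - 1 no longer applies, and B = -5.
X = min(D, B) - 2  [with D=3, B=-5]  = -7

-7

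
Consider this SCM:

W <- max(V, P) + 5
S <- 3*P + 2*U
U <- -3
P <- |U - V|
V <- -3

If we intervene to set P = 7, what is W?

12

The intervention breaks the incoming arrows to P: P <- |U - V| no longer applies, and P = 7.
W = max(V, P) + 5  [with V=-3, P=7]  = 12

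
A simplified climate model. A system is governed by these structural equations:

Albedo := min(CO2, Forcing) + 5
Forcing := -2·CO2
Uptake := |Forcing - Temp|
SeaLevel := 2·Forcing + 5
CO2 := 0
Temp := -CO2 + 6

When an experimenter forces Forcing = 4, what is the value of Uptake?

2

Under do(Forcing=4), the mechanism Forcing := -2·CO2 is discarded; Forcing is fixed at 4.
Temp = -CO2 + 6  [with CO2=0]  = 6
Uptake = |Forcing - Temp|  [with Forcing=4, Temp=6]  = 2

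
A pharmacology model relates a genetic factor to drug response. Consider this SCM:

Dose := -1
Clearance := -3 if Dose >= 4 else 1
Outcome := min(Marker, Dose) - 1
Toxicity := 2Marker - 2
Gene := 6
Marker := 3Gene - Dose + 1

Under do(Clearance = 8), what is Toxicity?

38

The intervention breaks the incoming arrows to Clearance: Clearance := -3 if Dose >= 4 else 1 no longer applies, and Clearance = 8.
Since Toxicity is not a descendant of the intervened variable, it is unaffected.
Marker = 3Gene - Dose + 1  [with Gene=6, Dose=-1]  = 20
Toxicity = 2Marker - 2  [with Marker=20]  = 38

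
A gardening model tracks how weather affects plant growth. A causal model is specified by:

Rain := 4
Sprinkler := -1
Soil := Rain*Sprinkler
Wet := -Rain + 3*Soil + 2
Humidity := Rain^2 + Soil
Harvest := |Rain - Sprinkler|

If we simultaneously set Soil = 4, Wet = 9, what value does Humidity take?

Setting Soil = 4, Wet = 9 by intervention discards those variables' equations.
Humidity = Rain^2 + Soil  [with Rain=4, Soil=4]  = 20

20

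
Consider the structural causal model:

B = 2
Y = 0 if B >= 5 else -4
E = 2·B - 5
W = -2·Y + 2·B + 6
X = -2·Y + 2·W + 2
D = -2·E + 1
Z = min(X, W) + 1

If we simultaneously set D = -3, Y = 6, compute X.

-14

The joint intervention fixes D = -3, Y = 6, removing each variable's own equation.
W = -2·Y + 2·B + 6  [with Y=6, B=2]  = -2
X = -2·Y + 2·W + 2  [with Y=6, W=-2]  = -14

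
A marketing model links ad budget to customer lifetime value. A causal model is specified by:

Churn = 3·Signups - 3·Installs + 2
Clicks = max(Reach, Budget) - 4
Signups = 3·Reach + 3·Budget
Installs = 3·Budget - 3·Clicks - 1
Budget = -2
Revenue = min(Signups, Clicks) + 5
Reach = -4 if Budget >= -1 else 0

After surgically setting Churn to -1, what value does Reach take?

0

do(Churn=-1) replaces the equation Churn = 3·Signups - 3·Installs + 2 with the constant Churn = -1.
Reach is not downstream of the intervention, so its value is determined by the original equations.
Reach = -4 if Budget >= -1 else 0  [with Budget=-2]  = 0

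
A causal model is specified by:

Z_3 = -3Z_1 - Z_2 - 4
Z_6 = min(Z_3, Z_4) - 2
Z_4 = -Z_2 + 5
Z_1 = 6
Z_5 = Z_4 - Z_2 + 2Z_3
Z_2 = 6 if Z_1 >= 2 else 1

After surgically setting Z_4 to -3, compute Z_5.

Intervening sets Z_4 = -3 and removes its equation (Z_4 = -Z_2 + 5).
Z_2 = 6 if Z_1 >= 2 else 1  [with Z_1=6]  = 6
Z_3 = -3Z_1 - Z_2 - 4  [with Z_1=6, Z_2=6]  = -28
Z_5 = Z_4 - Z_2 + 2Z_3  [with Z_4=-3, Z_2=6, Z_3=-28]  = -65

-65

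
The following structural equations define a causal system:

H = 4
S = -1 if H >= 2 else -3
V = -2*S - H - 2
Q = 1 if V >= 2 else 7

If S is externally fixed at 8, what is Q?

7

Under do(S=8), the mechanism S = -1 if H >= 2 else -3 is discarded; S is fixed at 8.
V = -2*S - H - 2  [with S=8, H=4]  = -22
Q = 1 if V >= 2 else 7  [with V=-22]  = 7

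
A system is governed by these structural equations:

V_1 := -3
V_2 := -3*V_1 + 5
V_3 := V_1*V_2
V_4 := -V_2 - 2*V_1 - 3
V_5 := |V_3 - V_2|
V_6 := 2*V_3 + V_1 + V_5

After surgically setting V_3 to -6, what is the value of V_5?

do(V_3=-6) replaces the equation V_3 := V_1*V_2 with the constant V_3 = -6.
V_2 = -3*V_1 + 5  [with V_1=-3]  = 14
V_5 = |V_3 - V_2|  [with V_3=-6, V_2=14]  = 20

20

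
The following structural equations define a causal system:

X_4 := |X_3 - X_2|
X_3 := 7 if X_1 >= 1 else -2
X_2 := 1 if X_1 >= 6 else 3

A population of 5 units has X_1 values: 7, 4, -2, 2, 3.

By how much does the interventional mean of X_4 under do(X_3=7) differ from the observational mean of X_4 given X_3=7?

Under do(X_3=7), X_3's equation is replaced by X_3=7 for every unit. Per-unit X_4: 6, 4, 4, 4, 4. Mean = 4.4.
Observing X_3=7 restricts to units where X_3's equation naturally yields 7: X_1 ∈ {7, 4, 2, 3}. In that subpopulation X_4 = 6, 4, 4, 4, mean 4.5.
Difference = 4.4 − 4.5 = -0.1.

-0.1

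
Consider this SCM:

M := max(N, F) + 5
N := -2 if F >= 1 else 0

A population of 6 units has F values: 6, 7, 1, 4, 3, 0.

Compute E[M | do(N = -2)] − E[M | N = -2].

-0.7

The intervention sets N=-2 in all 6 units regardless of F. Recomputing M per unit gives 11, 12, 6, 9, 8, 5; average 8.5.
E[M|N=-2] averages over only the 5 units with N=-2 (F = 6, 7, 1, 4, 3): M = 11, 12, 6, 9, 8, mean 9.2.
Difference = 8.5 − 9.2 = -0.7.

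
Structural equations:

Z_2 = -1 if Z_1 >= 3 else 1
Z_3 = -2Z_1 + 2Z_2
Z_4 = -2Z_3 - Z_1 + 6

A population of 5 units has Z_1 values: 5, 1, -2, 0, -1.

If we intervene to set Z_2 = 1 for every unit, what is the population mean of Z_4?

3.8

Every unit gets Z_2=1 under the intervention. Z_4 values become 17, 5, -4, 2, -1; E[Z_4|do(Z_2=1)] = 3.8.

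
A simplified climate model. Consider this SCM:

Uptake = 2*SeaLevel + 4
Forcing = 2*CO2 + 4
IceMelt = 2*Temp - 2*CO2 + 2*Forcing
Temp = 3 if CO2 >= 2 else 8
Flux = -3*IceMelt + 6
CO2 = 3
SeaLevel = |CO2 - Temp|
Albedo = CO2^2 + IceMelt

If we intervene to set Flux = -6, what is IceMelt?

Under do(Flux=-6), the mechanism Flux = -3*IceMelt + 6 is discarded; Flux is fixed at -6.
Since IceMelt is not a descendant of the intervened variable, it is unaffected.
Forcing = 2*CO2 + 4  [with CO2=3]  = 10
Temp = 3 if CO2 >= 2 else 8  [with CO2=3]  = 3
IceMelt = 2*Temp - 2*CO2 + 2*Forcing  [with Temp=3, CO2=3, Forcing=10]  = 20

20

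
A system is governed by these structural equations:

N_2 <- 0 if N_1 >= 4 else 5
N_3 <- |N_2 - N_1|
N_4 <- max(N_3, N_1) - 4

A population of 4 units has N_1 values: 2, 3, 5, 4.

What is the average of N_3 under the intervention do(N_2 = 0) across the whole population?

3.5

The intervention sets N_2=0 in all 4 units regardless of N_1. Recomputing N_3 per unit gives 2, 3, 5, 4; average 3.5.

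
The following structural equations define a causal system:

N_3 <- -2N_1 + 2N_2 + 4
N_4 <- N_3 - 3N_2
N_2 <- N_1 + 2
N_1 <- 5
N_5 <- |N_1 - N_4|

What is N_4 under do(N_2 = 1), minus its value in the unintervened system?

Under do(N_2=1), the mechanism N_2 <- N_1 + 2 is discarded; N_2 is fixed at 1.
N_3 = -2N_1 + 2N_2 + 4  [with N_1=5, N_2=1]  = -4
N_4 = N_3 - 3N_2  [with N_3=-4, N_2=1]  = -7
Without intervention: N_2 = N_1 + 2  [with N_1=5]  = 7; N_3 = -2N_1 + 2N_2 + 4  [with N_1=5, N_2=7]  = 8; N_4 = N_3 - 3N_2  [with N_3=8, N_2=7]  = -13.
Change = -7 − (-13) = 6.

6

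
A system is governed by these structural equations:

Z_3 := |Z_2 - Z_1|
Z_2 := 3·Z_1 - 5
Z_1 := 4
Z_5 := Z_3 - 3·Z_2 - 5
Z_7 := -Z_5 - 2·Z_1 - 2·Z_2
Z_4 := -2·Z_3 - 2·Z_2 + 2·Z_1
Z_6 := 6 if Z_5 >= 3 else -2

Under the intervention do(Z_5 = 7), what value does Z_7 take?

-29

Under do(Z_5=7), the mechanism Z_5 := Z_3 - 3·Z_2 - 5 is discarded; Z_5 is fixed at 7.
Z_2 = 3·Z_1 - 5  [with Z_1=4]  = 7
Z_7 = -Z_5 - 2·Z_1 - 2·Z_2  [with Z_5=7, Z_1=4, Z_2=7]  = -29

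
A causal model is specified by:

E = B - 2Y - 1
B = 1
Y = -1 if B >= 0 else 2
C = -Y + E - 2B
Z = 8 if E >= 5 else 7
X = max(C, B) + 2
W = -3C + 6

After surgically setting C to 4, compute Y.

-1

The intervention breaks the incoming arrows to C: C = -Y + E - 2B no longer applies, and C = 4.
Since Y is not a descendant of the intervened variable, it is unaffected.
Y = -1 if B >= 0 else 2  [with B=1]  = -1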